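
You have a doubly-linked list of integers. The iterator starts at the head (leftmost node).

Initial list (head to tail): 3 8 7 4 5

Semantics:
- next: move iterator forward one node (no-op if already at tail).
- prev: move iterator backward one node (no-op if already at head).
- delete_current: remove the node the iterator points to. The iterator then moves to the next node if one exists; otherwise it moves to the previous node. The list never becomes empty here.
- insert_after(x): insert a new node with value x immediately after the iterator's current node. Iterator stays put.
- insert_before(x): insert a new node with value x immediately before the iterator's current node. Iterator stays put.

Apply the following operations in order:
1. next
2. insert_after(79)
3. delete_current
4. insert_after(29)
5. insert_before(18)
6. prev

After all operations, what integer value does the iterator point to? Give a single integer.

After 1 (next): list=[3, 8, 7, 4, 5] cursor@8
After 2 (insert_after(79)): list=[3, 8, 79, 7, 4, 5] cursor@8
After 3 (delete_current): list=[3, 79, 7, 4, 5] cursor@79
After 4 (insert_after(29)): list=[3, 79, 29, 7, 4, 5] cursor@79
After 5 (insert_before(18)): list=[3, 18, 79, 29, 7, 4, 5] cursor@79
After 6 (prev): list=[3, 18, 79, 29, 7, 4, 5] cursor@18

Answer: 18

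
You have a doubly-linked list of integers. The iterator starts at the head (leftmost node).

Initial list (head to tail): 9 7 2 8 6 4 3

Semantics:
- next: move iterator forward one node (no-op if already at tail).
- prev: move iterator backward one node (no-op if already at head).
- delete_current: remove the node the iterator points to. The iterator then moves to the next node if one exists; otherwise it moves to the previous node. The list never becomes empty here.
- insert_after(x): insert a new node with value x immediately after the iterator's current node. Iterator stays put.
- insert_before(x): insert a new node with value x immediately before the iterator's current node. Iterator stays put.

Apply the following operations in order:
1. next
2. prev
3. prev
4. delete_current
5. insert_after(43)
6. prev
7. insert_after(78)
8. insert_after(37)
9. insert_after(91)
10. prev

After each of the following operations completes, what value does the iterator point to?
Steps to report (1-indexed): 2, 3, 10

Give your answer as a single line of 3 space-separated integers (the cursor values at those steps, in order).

After 1 (next): list=[9, 7, 2, 8, 6, 4, 3] cursor@7
After 2 (prev): list=[9, 7, 2, 8, 6, 4, 3] cursor@9
After 3 (prev): list=[9, 7, 2, 8, 6, 4, 3] cursor@9
After 4 (delete_current): list=[7, 2, 8, 6, 4, 3] cursor@7
After 5 (insert_after(43)): list=[7, 43, 2, 8, 6, 4, 3] cursor@7
After 6 (prev): list=[7, 43, 2, 8, 6, 4, 3] cursor@7
After 7 (insert_after(78)): list=[7, 78, 43, 2, 8, 6, 4, 3] cursor@7
After 8 (insert_after(37)): list=[7, 37, 78, 43, 2, 8, 6, 4, 3] cursor@7
After 9 (insert_after(91)): list=[7, 91, 37, 78, 43, 2, 8, 6, 4, 3] cursor@7
After 10 (prev): list=[7, 91, 37, 78, 43, 2, 8, 6, 4, 3] cursor@7

Answer: 9 9 7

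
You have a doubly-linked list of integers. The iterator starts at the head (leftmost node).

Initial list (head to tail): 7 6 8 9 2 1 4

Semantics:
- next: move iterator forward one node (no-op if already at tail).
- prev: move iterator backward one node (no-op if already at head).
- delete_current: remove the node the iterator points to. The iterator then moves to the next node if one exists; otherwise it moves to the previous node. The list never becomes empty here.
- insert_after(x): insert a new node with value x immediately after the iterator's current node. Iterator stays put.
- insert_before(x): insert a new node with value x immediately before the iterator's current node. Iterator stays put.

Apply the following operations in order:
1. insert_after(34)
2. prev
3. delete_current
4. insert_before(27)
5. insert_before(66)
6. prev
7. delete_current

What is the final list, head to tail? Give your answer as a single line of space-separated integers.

Answer: 27 34 6 8 9 2 1 4

Derivation:
After 1 (insert_after(34)): list=[7, 34, 6, 8, 9, 2, 1, 4] cursor@7
After 2 (prev): list=[7, 34, 6, 8, 9, 2, 1, 4] cursor@7
After 3 (delete_current): list=[34, 6, 8, 9, 2, 1, 4] cursor@34
After 4 (insert_before(27)): list=[27, 34, 6, 8, 9, 2, 1, 4] cursor@34
After 5 (insert_before(66)): list=[27, 66, 34, 6, 8, 9, 2, 1, 4] cursor@34
After 6 (prev): list=[27, 66, 34, 6, 8, 9, 2, 1, 4] cursor@66
After 7 (delete_current): list=[27, 34, 6, 8, 9, 2, 1, 4] cursor@34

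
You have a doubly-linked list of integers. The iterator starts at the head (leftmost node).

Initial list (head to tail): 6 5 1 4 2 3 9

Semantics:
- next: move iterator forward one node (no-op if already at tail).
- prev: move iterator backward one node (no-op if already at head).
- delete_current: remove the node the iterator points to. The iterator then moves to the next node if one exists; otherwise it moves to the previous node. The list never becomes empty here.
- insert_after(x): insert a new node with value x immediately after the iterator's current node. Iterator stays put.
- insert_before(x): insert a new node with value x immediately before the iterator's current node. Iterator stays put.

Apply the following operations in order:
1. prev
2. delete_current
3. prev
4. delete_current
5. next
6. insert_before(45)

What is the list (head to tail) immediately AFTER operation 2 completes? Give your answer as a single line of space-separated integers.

Answer: 5 1 4 2 3 9

Derivation:
After 1 (prev): list=[6, 5, 1, 4, 2, 3, 9] cursor@6
After 2 (delete_current): list=[5, 1, 4, 2, 3, 9] cursor@5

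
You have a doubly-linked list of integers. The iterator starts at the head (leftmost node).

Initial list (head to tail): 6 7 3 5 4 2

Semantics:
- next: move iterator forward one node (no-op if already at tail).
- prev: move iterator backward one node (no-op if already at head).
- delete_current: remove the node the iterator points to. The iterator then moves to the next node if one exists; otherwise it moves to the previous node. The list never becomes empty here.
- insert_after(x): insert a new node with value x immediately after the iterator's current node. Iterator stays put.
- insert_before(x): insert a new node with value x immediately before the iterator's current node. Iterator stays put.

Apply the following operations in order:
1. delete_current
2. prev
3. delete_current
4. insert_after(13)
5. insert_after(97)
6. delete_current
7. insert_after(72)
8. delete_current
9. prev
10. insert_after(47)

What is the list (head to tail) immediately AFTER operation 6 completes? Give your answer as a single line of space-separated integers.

After 1 (delete_current): list=[7, 3, 5, 4, 2] cursor@7
After 2 (prev): list=[7, 3, 5, 4, 2] cursor@7
After 3 (delete_current): list=[3, 5, 4, 2] cursor@3
After 4 (insert_after(13)): list=[3, 13, 5, 4, 2] cursor@3
After 5 (insert_after(97)): list=[3, 97, 13, 5, 4, 2] cursor@3
After 6 (delete_current): list=[97, 13, 5, 4, 2] cursor@97

Answer: 97 13 5 4 2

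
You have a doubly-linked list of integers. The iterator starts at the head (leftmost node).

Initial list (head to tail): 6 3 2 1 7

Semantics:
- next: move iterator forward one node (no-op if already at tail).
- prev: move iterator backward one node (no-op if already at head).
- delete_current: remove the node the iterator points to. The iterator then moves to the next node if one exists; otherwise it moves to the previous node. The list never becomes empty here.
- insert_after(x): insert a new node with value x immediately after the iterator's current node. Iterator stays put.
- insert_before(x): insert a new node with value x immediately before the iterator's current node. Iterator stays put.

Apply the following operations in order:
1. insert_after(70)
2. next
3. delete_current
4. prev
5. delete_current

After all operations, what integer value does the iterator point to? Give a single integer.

After 1 (insert_after(70)): list=[6, 70, 3, 2, 1, 7] cursor@6
After 2 (next): list=[6, 70, 3, 2, 1, 7] cursor@70
After 3 (delete_current): list=[6, 3, 2, 1, 7] cursor@3
After 4 (prev): list=[6, 3, 2, 1, 7] cursor@6
After 5 (delete_current): list=[3, 2, 1, 7] cursor@3

Answer: 3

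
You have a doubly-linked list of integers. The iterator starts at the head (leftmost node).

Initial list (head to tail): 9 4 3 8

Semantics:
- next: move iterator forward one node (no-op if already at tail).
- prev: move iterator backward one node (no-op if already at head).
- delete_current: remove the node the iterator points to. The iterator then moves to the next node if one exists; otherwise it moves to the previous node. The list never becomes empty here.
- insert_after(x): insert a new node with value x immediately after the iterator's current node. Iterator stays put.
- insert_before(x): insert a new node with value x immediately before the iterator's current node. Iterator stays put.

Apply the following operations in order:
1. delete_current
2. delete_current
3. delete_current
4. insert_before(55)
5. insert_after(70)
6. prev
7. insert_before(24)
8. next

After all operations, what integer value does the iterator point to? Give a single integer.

Answer: 8

Derivation:
After 1 (delete_current): list=[4, 3, 8] cursor@4
After 2 (delete_current): list=[3, 8] cursor@3
After 3 (delete_current): list=[8] cursor@8
After 4 (insert_before(55)): list=[55, 8] cursor@8
After 5 (insert_after(70)): list=[55, 8, 70] cursor@8
After 6 (prev): list=[55, 8, 70] cursor@55
After 7 (insert_before(24)): list=[24, 55, 8, 70] cursor@55
After 8 (next): list=[24, 55, 8, 70] cursor@8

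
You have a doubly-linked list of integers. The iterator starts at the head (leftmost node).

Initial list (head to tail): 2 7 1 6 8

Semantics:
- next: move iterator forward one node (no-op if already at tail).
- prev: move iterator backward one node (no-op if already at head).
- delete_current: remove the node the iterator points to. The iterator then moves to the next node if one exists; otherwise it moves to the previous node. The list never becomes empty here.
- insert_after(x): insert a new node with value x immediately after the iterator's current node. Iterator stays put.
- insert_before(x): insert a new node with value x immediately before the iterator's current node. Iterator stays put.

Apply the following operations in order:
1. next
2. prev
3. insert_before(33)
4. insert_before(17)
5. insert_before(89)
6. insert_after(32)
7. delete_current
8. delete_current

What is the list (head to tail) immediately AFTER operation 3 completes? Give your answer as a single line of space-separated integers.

Answer: 33 2 7 1 6 8

Derivation:
After 1 (next): list=[2, 7, 1, 6, 8] cursor@7
After 2 (prev): list=[2, 7, 1, 6, 8] cursor@2
After 3 (insert_before(33)): list=[33, 2, 7, 1, 6, 8] cursor@2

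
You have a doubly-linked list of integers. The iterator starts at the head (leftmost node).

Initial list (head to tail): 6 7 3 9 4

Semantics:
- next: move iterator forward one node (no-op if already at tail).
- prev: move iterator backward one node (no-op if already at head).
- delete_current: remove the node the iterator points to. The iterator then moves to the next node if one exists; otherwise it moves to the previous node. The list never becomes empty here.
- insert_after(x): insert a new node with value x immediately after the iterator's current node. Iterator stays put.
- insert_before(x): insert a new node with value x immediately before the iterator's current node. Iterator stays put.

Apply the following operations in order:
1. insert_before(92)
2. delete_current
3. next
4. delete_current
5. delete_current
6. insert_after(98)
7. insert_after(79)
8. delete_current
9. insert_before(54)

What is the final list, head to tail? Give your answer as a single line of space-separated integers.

Answer: 92 7 54 79 98

Derivation:
After 1 (insert_before(92)): list=[92, 6, 7, 3, 9, 4] cursor@6
After 2 (delete_current): list=[92, 7, 3, 9, 4] cursor@7
After 3 (next): list=[92, 7, 3, 9, 4] cursor@3
After 4 (delete_current): list=[92, 7, 9, 4] cursor@9
After 5 (delete_current): list=[92, 7, 4] cursor@4
After 6 (insert_after(98)): list=[92, 7, 4, 98] cursor@4
After 7 (insert_after(79)): list=[92, 7, 4, 79, 98] cursor@4
After 8 (delete_current): list=[92, 7, 79, 98] cursor@79
After 9 (insert_before(54)): list=[92, 7, 54, 79, 98] cursor@79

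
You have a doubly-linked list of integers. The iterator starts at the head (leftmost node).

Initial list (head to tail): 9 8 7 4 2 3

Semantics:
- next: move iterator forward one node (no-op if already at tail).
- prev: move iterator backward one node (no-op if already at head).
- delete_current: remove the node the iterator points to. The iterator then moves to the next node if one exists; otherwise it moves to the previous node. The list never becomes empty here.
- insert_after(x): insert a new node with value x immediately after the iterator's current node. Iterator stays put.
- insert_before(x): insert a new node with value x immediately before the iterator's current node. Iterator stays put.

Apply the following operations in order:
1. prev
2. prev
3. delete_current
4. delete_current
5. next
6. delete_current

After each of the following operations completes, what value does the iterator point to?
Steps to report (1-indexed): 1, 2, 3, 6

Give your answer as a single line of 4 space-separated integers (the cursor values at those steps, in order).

Answer: 9 9 8 2

Derivation:
After 1 (prev): list=[9, 8, 7, 4, 2, 3] cursor@9
After 2 (prev): list=[9, 8, 7, 4, 2, 3] cursor@9
After 3 (delete_current): list=[8, 7, 4, 2, 3] cursor@8
After 4 (delete_current): list=[7, 4, 2, 3] cursor@7
After 5 (next): list=[7, 4, 2, 3] cursor@4
After 6 (delete_current): list=[7, 2, 3] cursor@2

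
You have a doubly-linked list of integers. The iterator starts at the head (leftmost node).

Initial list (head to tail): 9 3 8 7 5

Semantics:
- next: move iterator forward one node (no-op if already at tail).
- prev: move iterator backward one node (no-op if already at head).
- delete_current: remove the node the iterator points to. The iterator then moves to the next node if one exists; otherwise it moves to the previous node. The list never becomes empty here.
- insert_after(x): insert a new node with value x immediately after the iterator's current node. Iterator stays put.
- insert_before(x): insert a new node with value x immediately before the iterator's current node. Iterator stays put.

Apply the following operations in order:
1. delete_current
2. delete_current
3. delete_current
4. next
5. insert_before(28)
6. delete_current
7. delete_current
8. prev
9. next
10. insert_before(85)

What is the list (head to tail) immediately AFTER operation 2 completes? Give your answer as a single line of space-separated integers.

Answer: 8 7 5

Derivation:
After 1 (delete_current): list=[3, 8, 7, 5] cursor@3
After 2 (delete_current): list=[8, 7, 5] cursor@8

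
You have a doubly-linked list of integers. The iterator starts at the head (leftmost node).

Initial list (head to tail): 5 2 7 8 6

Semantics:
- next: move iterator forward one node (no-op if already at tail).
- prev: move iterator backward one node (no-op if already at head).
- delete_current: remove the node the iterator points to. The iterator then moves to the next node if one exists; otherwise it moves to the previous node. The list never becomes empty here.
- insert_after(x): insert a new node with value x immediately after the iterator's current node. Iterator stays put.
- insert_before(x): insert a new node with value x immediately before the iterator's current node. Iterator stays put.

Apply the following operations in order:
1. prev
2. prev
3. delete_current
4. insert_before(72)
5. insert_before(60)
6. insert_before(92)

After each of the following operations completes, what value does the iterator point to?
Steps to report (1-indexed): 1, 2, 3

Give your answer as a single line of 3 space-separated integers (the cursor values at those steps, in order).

After 1 (prev): list=[5, 2, 7, 8, 6] cursor@5
After 2 (prev): list=[5, 2, 7, 8, 6] cursor@5
After 3 (delete_current): list=[2, 7, 8, 6] cursor@2
After 4 (insert_before(72)): list=[72, 2, 7, 8, 6] cursor@2
After 5 (insert_before(60)): list=[72, 60, 2, 7, 8, 6] cursor@2
After 6 (insert_before(92)): list=[72, 60, 92, 2, 7, 8, 6] cursor@2

Answer: 5 5 2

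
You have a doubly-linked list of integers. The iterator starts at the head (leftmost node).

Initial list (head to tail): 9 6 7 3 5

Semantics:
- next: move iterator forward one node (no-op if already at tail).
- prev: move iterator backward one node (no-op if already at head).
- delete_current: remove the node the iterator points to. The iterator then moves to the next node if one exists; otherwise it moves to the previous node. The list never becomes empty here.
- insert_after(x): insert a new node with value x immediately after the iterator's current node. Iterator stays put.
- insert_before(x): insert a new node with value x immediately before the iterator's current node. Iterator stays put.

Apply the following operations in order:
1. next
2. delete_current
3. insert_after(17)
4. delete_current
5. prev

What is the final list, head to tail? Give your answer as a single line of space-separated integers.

After 1 (next): list=[9, 6, 7, 3, 5] cursor@6
After 2 (delete_current): list=[9, 7, 3, 5] cursor@7
After 3 (insert_after(17)): list=[9, 7, 17, 3, 5] cursor@7
After 4 (delete_current): list=[9, 17, 3, 5] cursor@17
After 5 (prev): list=[9, 17, 3, 5] cursor@9

Answer: 9 17 3 5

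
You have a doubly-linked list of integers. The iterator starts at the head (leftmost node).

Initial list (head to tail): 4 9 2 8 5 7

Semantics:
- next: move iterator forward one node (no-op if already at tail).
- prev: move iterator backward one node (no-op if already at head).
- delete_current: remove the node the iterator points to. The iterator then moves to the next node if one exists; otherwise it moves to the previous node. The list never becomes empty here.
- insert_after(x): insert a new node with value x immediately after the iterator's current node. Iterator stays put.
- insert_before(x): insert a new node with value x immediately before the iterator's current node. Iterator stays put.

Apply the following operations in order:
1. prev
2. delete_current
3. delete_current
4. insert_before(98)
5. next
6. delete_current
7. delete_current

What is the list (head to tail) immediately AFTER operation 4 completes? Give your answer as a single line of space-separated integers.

Answer: 98 2 8 5 7

Derivation:
After 1 (prev): list=[4, 9, 2, 8, 5, 7] cursor@4
After 2 (delete_current): list=[9, 2, 8, 5, 7] cursor@9
After 3 (delete_current): list=[2, 8, 5, 7] cursor@2
After 4 (insert_before(98)): list=[98, 2, 8, 5, 7] cursor@2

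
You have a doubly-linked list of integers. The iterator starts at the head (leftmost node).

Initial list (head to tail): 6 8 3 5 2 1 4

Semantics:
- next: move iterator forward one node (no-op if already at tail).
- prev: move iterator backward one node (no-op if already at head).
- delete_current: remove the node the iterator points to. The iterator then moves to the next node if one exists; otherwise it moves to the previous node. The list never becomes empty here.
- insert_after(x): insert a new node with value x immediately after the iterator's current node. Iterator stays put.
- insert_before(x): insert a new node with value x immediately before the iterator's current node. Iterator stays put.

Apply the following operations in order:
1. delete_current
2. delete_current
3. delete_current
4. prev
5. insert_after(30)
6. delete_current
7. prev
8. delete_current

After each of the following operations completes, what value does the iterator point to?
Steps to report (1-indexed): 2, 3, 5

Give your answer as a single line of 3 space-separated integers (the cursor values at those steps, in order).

Answer: 3 5 5

Derivation:
After 1 (delete_current): list=[8, 3, 5, 2, 1, 4] cursor@8
After 2 (delete_current): list=[3, 5, 2, 1, 4] cursor@3
After 3 (delete_current): list=[5, 2, 1, 4] cursor@5
After 4 (prev): list=[5, 2, 1, 4] cursor@5
After 5 (insert_after(30)): list=[5, 30, 2, 1, 4] cursor@5
After 6 (delete_current): list=[30, 2, 1, 4] cursor@30
After 7 (prev): list=[30, 2, 1, 4] cursor@30
After 8 (delete_current): list=[2, 1, 4] cursor@2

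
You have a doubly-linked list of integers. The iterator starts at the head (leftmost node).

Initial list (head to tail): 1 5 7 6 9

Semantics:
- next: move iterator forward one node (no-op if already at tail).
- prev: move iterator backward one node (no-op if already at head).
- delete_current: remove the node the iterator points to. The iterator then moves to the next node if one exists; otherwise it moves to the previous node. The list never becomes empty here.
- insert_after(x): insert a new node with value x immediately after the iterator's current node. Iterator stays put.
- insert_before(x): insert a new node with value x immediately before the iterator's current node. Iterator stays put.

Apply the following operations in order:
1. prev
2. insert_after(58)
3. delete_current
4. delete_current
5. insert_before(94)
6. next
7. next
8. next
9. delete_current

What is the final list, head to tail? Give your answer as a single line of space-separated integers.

After 1 (prev): list=[1, 5, 7, 6, 9] cursor@1
After 2 (insert_after(58)): list=[1, 58, 5, 7, 6, 9] cursor@1
After 3 (delete_current): list=[58, 5, 7, 6, 9] cursor@58
After 4 (delete_current): list=[5, 7, 6, 9] cursor@5
After 5 (insert_before(94)): list=[94, 5, 7, 6, 9] cursor@5
After 6 (next): list=[94, 5, 7, 6, 9] cursor@7
After 7 (next): list=[94, 5, 7, 6, 9] cursor@6
After 8 (next): list=[94, 5, 7, 6, 9] cursor@9
After 9 (delete_current): list=[94, 5, 7, 6] cursor@6

Answer: 94 5 7 6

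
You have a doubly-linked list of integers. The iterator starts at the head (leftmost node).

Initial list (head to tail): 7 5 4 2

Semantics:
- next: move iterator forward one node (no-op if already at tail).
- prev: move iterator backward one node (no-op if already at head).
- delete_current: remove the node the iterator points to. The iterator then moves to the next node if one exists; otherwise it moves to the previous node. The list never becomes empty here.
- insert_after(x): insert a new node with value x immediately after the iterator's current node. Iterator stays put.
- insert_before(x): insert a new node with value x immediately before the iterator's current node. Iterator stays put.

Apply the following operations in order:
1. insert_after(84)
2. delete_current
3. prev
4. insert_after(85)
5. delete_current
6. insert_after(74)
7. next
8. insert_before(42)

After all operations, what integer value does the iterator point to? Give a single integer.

Answer: 74

Derivation:
After 1 (insert_after(84)): list=[7, 84, 5, 4, 2] cursor@7
After 2 (delete_current): list=[84, 5, 4, 2] cursor@84
After 3 (prev): list=[84, 5, 4, 2] cursor@84
After 4 (insert_after(85)): list=[84, 85, 5, 4, 2] cursor@84
After 5 (delete_current): list=[85, 5, 4, 2] cursor@85
After 6 (insert_after(74)): list=[85, 74, 5, 4, 2] cursor@85
After 7 (next): list=[85, 74, 5, 4, 2] cursor@74
After 8 (insert_before(42)): list=[85, 42, 74, 5, 4, 2] cursor@74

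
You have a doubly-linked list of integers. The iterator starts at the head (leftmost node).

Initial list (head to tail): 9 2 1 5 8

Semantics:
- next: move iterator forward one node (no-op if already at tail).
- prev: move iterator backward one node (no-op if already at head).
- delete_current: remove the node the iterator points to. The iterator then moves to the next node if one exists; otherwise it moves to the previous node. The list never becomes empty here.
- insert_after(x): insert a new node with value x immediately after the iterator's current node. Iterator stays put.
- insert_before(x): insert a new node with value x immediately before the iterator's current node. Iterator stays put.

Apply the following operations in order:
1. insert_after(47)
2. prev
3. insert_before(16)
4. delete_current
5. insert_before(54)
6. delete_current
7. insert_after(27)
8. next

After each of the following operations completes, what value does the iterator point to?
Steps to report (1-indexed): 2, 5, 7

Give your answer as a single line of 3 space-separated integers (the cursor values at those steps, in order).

After 1 (insert_after(47)): list=[9, 47, 2, 1, 5, 8] cursor@9
After 2 (prev): list=[9, 47, 2, 1, 5, 8] cursor@9
After 3 (insert_before(16)): list=[16, 9, 47, 2, 1, 5, 8] cursor@9
After 4 (delete_current): list=[16, 47, 2, 1, 5, 8] cursor@47
After 5 (insert_before(54)): list=[16, 54, 47, 2, 1, 5, 8] cursor@47
After 6 (delete_current): list=[16, 54, 2, 1, 5, 8] cursor@2
After 7 (insert_after(27)): list=[16, 54, 2, 27, 1, 5, 8] cursor@2
After 8 (next): list=[16, 54, 2, 27, 1, 5, 8] cursor@27

Answer: 9 47 2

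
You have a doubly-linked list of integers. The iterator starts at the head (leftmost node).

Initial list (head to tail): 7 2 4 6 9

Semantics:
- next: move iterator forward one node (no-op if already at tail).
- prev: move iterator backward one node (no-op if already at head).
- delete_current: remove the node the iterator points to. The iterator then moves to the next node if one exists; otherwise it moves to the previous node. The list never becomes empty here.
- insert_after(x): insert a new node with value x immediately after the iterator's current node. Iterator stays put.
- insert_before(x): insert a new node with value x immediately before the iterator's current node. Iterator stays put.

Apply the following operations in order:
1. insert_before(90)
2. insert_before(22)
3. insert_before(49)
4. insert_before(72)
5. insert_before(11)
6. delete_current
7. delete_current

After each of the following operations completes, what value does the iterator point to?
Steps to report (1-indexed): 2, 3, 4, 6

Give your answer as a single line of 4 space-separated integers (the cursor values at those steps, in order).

Answer: 7 7 7 2

Derivation:
After 1 (insert_before(90)): list=[90, 7, 2, 4, 6, 9] cursor@7
After 2 (insert_before(22)): list=[90, 22, 7, 2, 4, 6, 9] cursor@7
After 3 (insert_before(49)): list=[90, 22, 49, 7, 2, 4, 6, 9] cursor@7
After 4 (insert_before(72)): list=[90, 22, 49, 72, 7, 2, 4, 6, 9] cursor@7
After 5 (insert_before(11)): list=[90, 22, 49, 72, 11, 7, 2, 4, 6, 9] cursor@7
After 6 (delete_current): list=[90, 22, 49, 72, 11, 2, 4, 6, 9] cursor@2
After 7 (delete_current): list=[90, 22, 49, 72, 11, 4, 6, 9] cursor@4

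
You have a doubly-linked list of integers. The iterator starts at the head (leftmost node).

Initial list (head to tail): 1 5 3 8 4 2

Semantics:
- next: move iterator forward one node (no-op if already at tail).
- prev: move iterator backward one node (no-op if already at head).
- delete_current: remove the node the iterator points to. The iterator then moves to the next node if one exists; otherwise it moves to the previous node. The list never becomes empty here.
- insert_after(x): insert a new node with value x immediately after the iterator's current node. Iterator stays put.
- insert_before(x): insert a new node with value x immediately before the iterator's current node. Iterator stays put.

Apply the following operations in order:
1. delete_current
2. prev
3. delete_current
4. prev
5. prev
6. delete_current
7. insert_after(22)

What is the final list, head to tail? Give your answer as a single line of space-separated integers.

Answer: 8 22 4 2

Derivation:
After 1 (delete_current): list=[5, 3, 8, 4, 2] cursor@5
After 2 (prev): list=[5, 3, 8, 4, 2] cursor@5
After 3 (delete_current): list=[3, 8, 4, 2] cursor@3
After 4 (prev): list=[3, 8, 4, 2] cursor@3
After 5 (prev): list=[3, 8, 4, 2] cursor@3
After 6 (delete_current): list=[8, 4, 2] cursor@8
After 7 (insert_after(22)): list=[8, 22, 4, 2] cursor@8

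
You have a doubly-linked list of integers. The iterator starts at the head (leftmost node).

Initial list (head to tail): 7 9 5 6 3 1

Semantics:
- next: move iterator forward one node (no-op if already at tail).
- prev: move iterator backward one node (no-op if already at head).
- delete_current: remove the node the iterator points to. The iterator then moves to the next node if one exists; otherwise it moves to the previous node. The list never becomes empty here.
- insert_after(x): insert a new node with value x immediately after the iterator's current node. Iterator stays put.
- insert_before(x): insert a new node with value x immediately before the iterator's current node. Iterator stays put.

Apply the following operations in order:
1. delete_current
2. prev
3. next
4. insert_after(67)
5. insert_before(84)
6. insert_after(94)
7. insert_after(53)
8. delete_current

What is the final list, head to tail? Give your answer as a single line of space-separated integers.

After 1 (delete_current): list=[9, 5, 6, 3, 1] cursor@9
After 2 (prev): list=[9, 5, 6, 3, 1] cursor@9
After 3 (next): list=[9, 5, 6, 3, 1] cursor@5
After 4 (insert_after(67)): list=[9, 5, 67, 6, 3, 1] cursor@5
After 5 (insert_before(84)): list=[9, 84, 5, 67, 6, 3, 1] cursor@5
After 6 (insert_after(94)): list=[9, 84, 5, 94, 67, 6, 3, 1] cursor@5
After 7 (insert_after(53)): list=[9, 84, 5, 53, 94, 67, 6, 3, 1] cursor@5
After 8 (delete_current): list=[9, 84, 53, 94, 67, 6, 3, 1] cursor@53

Answer: 9 84 53 94 67 6 3 1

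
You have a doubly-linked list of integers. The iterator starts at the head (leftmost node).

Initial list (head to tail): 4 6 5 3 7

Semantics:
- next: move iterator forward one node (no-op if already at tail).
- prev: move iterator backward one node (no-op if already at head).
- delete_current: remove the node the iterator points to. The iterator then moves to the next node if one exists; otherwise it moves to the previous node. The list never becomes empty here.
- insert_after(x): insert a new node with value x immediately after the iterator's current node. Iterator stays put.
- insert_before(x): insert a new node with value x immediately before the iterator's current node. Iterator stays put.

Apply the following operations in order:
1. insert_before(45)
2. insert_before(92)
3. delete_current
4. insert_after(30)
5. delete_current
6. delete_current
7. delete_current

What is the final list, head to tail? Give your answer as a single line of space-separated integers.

Answer: 45 92 3 7

Derivation:
After 1 (insert_before(45)): list=[45, 4, 6, 5, 3, 7] cursor@4
After 2 (insert_before(92)): list=[45, 92, 4, 6, 5, 3, 7] cursor@4
After 3 (delete_current): list=[45, 92, 6, 5, 3, 7] cursor@6
After 4 (insert_after(30)): list=[45, 92, 6, 30, 5, 3, 7] cursor@6
After 5 (delete_current): list=[45, 92, 30, 5, 3, 7] cursor@30
After 6 (delete_current): list=[45, 92, 5, 3, 7] cursor@5
After 7 (delete_current): list=[45, 92, 3, 7] cursor@3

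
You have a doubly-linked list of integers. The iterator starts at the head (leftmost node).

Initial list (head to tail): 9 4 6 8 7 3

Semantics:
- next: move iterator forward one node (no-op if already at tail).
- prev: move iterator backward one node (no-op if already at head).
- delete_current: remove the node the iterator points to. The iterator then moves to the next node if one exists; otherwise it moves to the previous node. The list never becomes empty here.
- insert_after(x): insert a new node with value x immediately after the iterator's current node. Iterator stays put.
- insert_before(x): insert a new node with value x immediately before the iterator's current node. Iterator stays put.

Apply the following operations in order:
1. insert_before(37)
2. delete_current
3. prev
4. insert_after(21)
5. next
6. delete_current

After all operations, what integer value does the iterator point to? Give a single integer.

Answer: 4

Derivation:
After 1 (insert_before(37)): list=[37, 9, 4, 6, 8, 7, 3] cursor@9
After 2 (delete_current): list=[37, 4, 6, 8, 7, 3] cursor@4
After 3 (prev): list=[37, 4, 6, 8, 7, 3] cursor@37
After 4 (insert_after(21)): list=[37, 21, 4, 6, 8, 7, 3] cursor@37
After 5 (next): list=[37, 21, 4, 6, 8, 7, 3] cursor@21
After 6 (delete_current): list=[37, 4, 6, 8, 7, 3] cursor@4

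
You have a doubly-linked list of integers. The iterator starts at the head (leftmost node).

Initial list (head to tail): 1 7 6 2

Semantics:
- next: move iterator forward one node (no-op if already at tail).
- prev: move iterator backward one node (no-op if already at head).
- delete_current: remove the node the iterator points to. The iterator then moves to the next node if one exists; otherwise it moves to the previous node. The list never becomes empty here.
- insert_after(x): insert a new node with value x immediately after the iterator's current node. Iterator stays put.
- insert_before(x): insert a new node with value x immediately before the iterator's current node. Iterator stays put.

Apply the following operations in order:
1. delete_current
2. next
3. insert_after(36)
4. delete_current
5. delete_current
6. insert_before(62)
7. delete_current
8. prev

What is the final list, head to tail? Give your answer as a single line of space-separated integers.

Answer: 7 62

Derivation:
After 1 (delete_current): list=[7, 6, 2] cursor@7
After 2 (next): list=[7, 6, 2] cursor@6
After 3 (insert_after(36)): list=[7, 6, 36, 2] cursor@6
After 4 (delete_current): list=[7, 36, 2] cursor@36
After 5 (delete_current): list=[7, 2] cursor@2
After 6 (insert_before(62)): list=[7, 62, 2] cursor@2
After 7 (delete_current): list=[7, 62] cursor@62
After 8 (prev): list=[7, 62] cursor@7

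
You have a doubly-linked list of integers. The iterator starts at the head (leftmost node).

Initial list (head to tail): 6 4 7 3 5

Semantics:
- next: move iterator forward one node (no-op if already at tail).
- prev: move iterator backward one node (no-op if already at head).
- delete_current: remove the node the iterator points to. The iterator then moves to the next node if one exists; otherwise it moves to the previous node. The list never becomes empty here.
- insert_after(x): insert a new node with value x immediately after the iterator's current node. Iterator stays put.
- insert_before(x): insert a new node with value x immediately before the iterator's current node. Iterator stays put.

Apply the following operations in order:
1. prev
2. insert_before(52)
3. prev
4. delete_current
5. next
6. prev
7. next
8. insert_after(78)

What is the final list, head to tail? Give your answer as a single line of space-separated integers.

After 1 (prev): list=[6, 4, 7, 3, 5] cursor@6
After 2 (insert_before(52)): list=[52, 6, 4, 7, 3, 5] cursor@6
After 3 (prev): list=[52, 6, 4, 7, 3, 5] cursor@52
After 4 (delete_current): list=[6, 4, 7, 3, 5] cursor@6
After 5 (next): list=[6, 4, 7, 3, 5] cursor@4
After 6 (prev): list=[6, 4, 7, 3, 5] cursor@6
After 7 (next): list=[6, 4, 7, 3, 5] cursor@4
After 8 (insert_after(78)): list=[6, 4, 78, 7, 3, 5] cursor@4

Answer: 6 4 78 7 3 5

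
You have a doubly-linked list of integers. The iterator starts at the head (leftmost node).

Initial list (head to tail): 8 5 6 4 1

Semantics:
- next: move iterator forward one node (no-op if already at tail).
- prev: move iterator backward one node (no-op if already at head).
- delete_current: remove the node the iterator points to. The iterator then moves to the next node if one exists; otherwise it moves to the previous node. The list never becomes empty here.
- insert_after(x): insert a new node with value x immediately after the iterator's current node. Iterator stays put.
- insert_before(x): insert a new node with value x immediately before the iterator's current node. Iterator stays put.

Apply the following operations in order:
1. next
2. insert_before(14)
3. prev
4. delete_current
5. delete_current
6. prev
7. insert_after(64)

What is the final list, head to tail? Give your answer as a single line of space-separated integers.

Answer: 8 64 6 4 1

Derivation:
After 1 (next): list=[8, 5, 6, 4, 1] cursor@5
After 2 (insert_before(14)): list=[8, 14, 5, 6, 4, 1] cursor@5
After 3 (prev): list=[8, 14, 5, 6, 4, 1] cursor@14
After 4 (delete_current): list=[8, 5, 6, 4, 1] cursor@5
After 5 (delete_current): list=[8, 6, 4, 1] cursor@6
After 6 (prev): list=[8, 6, 4, 1] cursor@8
After 7 (insert_after(64)): list=[8, 64, 6, 4, 1] cursor@8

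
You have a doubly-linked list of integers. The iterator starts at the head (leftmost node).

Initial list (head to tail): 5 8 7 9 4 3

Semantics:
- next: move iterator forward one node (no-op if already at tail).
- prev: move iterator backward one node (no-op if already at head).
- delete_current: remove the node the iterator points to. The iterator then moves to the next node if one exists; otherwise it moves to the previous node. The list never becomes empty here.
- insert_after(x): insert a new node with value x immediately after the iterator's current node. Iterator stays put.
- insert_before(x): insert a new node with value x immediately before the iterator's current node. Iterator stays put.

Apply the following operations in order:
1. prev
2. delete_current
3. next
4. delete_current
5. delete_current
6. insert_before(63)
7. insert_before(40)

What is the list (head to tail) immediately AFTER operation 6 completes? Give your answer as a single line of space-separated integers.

After 1 (prev): list=[5, 8, 7, 9, 4, 3] cursor@5
After 2 (delete_current): list=[8, 7, 9, 4, 3] cursor@8
After 3 (next): list=[8, 7, 9, 4, 3] cursor@7
After 4 (delete_current): list=[8, 9, 4, 3] cursor@9
After 5 (delete_current): list=[8, 4, 3] cursor@4
After 6 (insert_before(63)): list=[8, 63, 4, 3] cursor@4

Answer: 8 63 4 3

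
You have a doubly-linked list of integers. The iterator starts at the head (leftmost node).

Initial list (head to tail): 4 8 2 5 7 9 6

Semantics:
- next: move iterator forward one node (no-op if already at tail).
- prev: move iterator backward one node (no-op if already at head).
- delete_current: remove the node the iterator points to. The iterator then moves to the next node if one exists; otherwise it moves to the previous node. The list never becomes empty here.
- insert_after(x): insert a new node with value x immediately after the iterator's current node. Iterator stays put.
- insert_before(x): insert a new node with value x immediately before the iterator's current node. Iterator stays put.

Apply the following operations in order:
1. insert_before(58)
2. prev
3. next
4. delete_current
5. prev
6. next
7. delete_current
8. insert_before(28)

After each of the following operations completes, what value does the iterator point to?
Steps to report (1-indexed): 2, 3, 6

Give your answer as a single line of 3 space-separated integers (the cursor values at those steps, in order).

Answer: 58 4 8

Derivation:
After 1 (insert_before(58)): list=[58, 4, 8, 2, 5, 7, 9, 6] cursor@4
After 2 (prev): list=[58, 4, 8, 2, 5, 7, 9, 6] cursor@58
After 3 (next): list=[58, 4, 8, 2, 5, 7, 9, 6] cursor@4
After 4 (delete_current): list=[58, 8, 2, 5, 7, 9, 6] cursor@8
After 5 (prev): list=[58, 8, 2, 5, 7, 9, 6] cursor@58
After 6 (next): list=[58, 8, 2, 5, 7, 9, 6] cursor@8
After 7 (delete_current): list=[58, 2, 5, 7, 9, 6] cursor@2
After 8 (insert_before(28)): list=[58, 28, 2, 5, 7, 9, 6] cursor@2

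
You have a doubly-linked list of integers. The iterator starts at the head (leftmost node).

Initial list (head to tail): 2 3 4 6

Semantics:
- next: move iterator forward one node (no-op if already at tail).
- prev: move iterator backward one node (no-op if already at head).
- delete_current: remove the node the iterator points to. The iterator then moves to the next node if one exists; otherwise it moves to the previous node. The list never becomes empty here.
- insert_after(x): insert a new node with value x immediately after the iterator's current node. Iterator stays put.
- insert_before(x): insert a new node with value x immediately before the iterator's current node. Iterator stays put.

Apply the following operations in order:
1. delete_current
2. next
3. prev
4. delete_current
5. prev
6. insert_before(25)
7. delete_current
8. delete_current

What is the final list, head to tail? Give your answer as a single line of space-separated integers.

After 1 (delete_current): list=[3, 4, 6] cursor@3
After 2 (next): list=[3, 4, 6] cursor@4
After 3 (prev): list=[3, 4, 6] cursor@3
After 4 (delete_current): list=[4, 6] cursor@4
After 5 (prev): list=[4, 6] cursor@4
After 6 (insert_before(25)): list=[25, 4, 6] cursor@4
After 7 (delete_current): list=[25, 6] cursor@6
After 8 (delete_current): list=[25] cursor@25

Answer: 25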